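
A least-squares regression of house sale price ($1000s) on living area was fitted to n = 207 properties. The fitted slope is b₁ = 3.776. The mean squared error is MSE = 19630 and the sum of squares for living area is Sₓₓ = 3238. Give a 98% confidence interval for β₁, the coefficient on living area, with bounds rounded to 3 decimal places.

SE(b₁) = √(MSE/Sₓₓ) = √(19630/3238) = 2.46219.
df = n − 2 = 205.
t* = t_{0.01, 205} = 2.344675.
Margin = t* × SE = 2.344675 × 2.46219 = 5.77304.
CI: 3.776 ± 5.77304 → (-1.997, 9.549).
With 98% confidence, each one-unit increase in living area is associated with a change of between -1.997 and 9.549 $1000s in house sale price.

(-1.997, 9.549)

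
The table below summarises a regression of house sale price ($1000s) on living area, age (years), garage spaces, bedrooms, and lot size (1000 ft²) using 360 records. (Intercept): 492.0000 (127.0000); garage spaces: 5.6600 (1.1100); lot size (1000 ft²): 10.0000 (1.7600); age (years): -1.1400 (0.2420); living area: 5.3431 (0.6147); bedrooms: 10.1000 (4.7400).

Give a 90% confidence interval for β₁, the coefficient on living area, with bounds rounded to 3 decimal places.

(4.329, 6.357)

Read off: b = 5.3431, SE = 0.6147 for living area.
df = n − k − 1 = 360 − 5 − 1 = 354.
t* = t_{0.05, 354} = 1.649169.
Margin = t* × SE = 1.649169 × 0.6147 = 1.01374.
CI: 5.3431 ± 1.01374 → (4.329, 6.357).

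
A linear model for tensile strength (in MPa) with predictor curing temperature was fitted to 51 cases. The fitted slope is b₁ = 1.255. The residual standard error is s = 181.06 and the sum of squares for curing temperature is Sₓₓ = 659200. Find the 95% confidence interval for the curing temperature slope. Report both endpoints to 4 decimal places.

(0.8069, 1.7031)

SE(b₁) = s/√Sₓₓ = 181.06/√659200 = 0.223005.
df = n − 2 = 49.
t* = t_{0.025, 49} = 2.009575.
Margin = t* × SE = 2.009575 × 0.223005 = 0.448145.
CI: 1.255 ± 0.448145 → (0.8069, 1.7031).
With 95% confidence, each one-unit increase in curing temperature is associated with a change of between 0.8069 and 1.7031 MPa in tensile strength.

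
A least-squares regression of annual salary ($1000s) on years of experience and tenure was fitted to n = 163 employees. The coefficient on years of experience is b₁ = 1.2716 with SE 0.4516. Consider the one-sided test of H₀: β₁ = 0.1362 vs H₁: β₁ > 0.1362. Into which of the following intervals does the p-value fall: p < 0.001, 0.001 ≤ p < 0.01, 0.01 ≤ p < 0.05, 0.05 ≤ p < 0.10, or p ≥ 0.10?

t = (1.2716 − 0.1362) / 0.4516 = 2.514.
df = n − k − 1 = 163 − 2 − 1 = 160.
One-sided p = P(T_{160} > t) ≈ 0.0065.
So 0.001 ≤ p < 0.01.

0.001 ≤ p < 0.01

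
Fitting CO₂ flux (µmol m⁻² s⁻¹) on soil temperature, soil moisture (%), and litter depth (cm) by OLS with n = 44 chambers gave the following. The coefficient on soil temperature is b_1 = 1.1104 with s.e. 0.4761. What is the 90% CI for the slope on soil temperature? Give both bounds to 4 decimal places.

df = n − k − 1 = 44 − 3 − 1 = 40.
t* = t_{0.05, 40} = 1.683851.
Margin = t* × SE = 1.683851 × 0.4761 = 0.801681.
CI: 1.1104 ± 0.801681 → (0.3087, 1.9121).
With 90% confidence, each one-unit increase in soil temperature is associated with a change of between 0.3087 and 1.9121 µmol m⁻² s⁻¹ in CO₂ flux, holding the other predictors fixed.

(0.3087, 1.9121)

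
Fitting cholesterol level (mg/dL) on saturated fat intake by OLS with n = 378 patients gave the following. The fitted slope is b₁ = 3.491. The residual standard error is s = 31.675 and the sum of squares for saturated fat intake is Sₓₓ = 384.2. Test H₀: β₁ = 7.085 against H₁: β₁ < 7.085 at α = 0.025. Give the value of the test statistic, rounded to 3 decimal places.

SE(b₁) = s/√Sₓₓ = 31.675/√384.2 = 1.61599.
t = (3.491 − 7.085) / 1.61599 = -2.224.
df = n − 2 = 376.
One-sided p ≈ 0.0134, which is < 0.025, so reject H₀.
There is evidence that the true slope on saturated fat intake is below 7.085 mg/dL per unit.

t = -2.224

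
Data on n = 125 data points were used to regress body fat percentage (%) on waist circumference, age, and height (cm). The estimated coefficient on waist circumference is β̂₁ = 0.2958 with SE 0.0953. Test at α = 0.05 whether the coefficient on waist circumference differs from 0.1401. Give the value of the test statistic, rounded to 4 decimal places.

H₀: β₁ = 0.1401 vs H₁: β₁ ≠ 0.1401.
t = (β̂₁ − β₁⁰)/SE = (0.2958 − 0.1401) / 0.0953 = 1.6338.
df = n − k − 1 = 125 − 3 − 1 = 121.
Two-sided p ≈ 0.1049, which is ≥ 0.05, so fail to reject H₀.
The data are consistent with a true slope of 0.1401 % per unit of waist circumference, holding the other predictors fixed.

t = 1.6338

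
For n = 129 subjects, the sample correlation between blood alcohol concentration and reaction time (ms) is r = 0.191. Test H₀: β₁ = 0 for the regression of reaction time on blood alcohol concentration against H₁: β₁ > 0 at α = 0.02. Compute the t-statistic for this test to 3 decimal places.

t = 2.193

t = r·√(n − 2)/√(1 − r²) = 0.191·√127/√0.963519 = 2.193.
df = n − 2 = 127.
One-sided p ≈ 0.0151, which is < 0.02, so reject H₀.
There is evidence of a linear association between blood alcohol concentration and reaction time.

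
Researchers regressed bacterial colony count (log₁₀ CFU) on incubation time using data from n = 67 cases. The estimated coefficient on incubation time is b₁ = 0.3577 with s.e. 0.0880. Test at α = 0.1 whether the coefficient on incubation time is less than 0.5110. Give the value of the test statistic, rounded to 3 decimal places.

t = -1.742

H₀: β₁ = 0.5110 vs H₁: β₁ < 0.5110.
t = (b₁ − β₁⁰)/SE = (0.3577 − 0.5110) / 0.0880 = -1.742.
df = n − 2 = 67 − 2 = 65.
One-sided p ≈ 0.0431, which is < 0.1, so reject H₀.
There is evidence that the true slope on incubation time is below 0.5110 log₁₀ CFU per unit.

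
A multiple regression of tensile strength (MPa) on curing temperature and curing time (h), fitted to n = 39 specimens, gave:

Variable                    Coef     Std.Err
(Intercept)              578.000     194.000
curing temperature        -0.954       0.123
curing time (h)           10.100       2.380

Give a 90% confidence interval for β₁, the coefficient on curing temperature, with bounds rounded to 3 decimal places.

(-1.162, -0.746)

Read off: b = -0.954, SE = 0.123 for curing temperature.
df = n − k − 1 = 39 − 2 − 1 = 36.
t* = t_{0.05, 36} = 1.688298.
Margin = t* × SE = 1.688298 × 0.123 = 0.20766.
CI: -0.954 ± 0.20766 → (-1.162, -0.746).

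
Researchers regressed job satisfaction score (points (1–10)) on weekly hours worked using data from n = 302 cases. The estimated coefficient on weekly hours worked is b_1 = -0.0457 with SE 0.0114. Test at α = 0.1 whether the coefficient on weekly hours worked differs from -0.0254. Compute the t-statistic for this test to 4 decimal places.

t = -1.7807

H₀: β₁ = -0.0254 vs H₁: β₁ ≠ -0.0254.
t = (b_1 − β₁⁰)/SE = (-0.0457 − (-0.0254)) / 0.0114 = -1.7807.
df = n − 2 = 302 − 2 = 300.
Two-sided p ≈ 0.0760, which is < 0.1, so reject H₀.
There is evidence that the true slope on weekly hours worked differs from -0.0254 points (1–10) per unit.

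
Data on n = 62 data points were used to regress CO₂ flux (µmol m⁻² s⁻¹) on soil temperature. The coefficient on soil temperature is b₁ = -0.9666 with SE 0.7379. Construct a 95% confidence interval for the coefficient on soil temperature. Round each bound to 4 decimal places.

(-2.4426, 0.5094)

df = n − 2 = 62 − 2 = 60.
t* = t_{0.025, 60} = 2.000298.
Margin = t* × SE = 2.000298 × 0.7379 = 1.476020.
CI: -0.9666 ± 1.476020 → (-2.4426, 0.5094).
With 95% confidence, each one-unit increase in soil temperature is associated with a change of between -2.4426 and 0.5094 µmol m⁻² s⁻¹ in CO₂ flux.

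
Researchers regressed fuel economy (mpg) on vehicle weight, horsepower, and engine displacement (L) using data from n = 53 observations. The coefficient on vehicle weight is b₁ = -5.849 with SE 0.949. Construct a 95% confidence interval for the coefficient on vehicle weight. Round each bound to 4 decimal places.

(-7.7561, -3.9419)

df = n − k − 1 = 53 − 3 − 1 = 49.
t* = t_{0.025, 49} = 2.009575.
Margin = t* × SE = 2.009575 × 0.949 = 1.907087.
CI: -5.849 ± 1.907087 → (-7.7561, -3.9419).
With 95% confidence, each one-unit increase in vehicle weight is associated with a change of between -7.7561 and -3.9419 mpg in fuel economy, holding the other predictors fixed.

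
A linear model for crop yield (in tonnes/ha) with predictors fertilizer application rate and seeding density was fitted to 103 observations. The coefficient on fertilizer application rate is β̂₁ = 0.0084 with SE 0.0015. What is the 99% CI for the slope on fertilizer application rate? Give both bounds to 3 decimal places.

df = n − k − 1 = 103 − 2 − 1 = 100.
t* = t_{0.005, 100} = 2.625891.
Margin = t* × SE = 2.625891 × 0.0015 = 0.00394.
CI: 0.0084 ± 0.00394 → (0.004, 0.012).
With 99% confidence, each one-unit increase in fertilizer application rate is associated with a change of between 0.004 and 0.012 tonnes/ha in crop yield, holding the other predictors fixed.

(0.004, 0.012)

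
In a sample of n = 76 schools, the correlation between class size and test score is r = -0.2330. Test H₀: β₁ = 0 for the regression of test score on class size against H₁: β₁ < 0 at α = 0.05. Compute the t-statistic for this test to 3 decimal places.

t = r·√(n − 2)/√(1 − r²) = -0.2330·√74/√0.945711 = -2.061.
df = n − 2 = 74.
One-sided p ≈ 0.0214, which is < 0.05, so reject H₀.
There is evidence of a linear association between class size and test score.

t = -2.061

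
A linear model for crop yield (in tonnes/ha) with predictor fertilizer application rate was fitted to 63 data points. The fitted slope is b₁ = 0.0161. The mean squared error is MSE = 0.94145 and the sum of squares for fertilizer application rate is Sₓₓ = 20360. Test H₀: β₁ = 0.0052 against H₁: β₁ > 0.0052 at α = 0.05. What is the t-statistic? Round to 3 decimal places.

t = 1.603

SE(b₁) = √(MSE/Sₓₓ) = √(0.94145/20360) = 0.00680001.
t = (0.0161 − 0.0052) / 0.00680001 = 1.603.
df = n − 2 = 61.
One-sided p ≈ 0.0571, which is ≥ 0.05, so fail to reject H₀.
The data do not give significant evidence that the true slope on fertilizer application rate exceeds 0.0052 tonnes/ha per unit.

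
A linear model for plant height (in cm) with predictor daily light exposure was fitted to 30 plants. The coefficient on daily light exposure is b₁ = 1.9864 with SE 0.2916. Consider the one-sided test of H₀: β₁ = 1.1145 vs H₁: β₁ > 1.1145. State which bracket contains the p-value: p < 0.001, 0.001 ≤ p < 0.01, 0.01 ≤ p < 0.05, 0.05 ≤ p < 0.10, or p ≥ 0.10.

t = (1.9864 − 1.1145) / 0.2916 = 2.990.
df = n − 2 = 30 − 2 = 28.
One-sided p = P(T_{28} > t) ≈ 0.0029.
So 0.001 ≤ p < 0.01.

0.001 ≤ p < 0.01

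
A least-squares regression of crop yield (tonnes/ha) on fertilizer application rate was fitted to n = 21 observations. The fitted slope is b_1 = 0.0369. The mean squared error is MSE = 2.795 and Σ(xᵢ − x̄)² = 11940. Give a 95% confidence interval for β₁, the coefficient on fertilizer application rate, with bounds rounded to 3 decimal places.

SE(b_1) = √(MSE/Sₓₓ) = √(2.795/11940) = 0.0152999.
df = n − 2 = 19.
t* = t_{0.025, 19} = 2.093024.
Margin = t* × SE = 2.093024 × 0.0152999 = 0.03202.
CI: 0.0369 ± 0.03202 → (0.005, 0.069).
With 95% confidence, each one-unit increase in fertilizer application rate is associated with a change of between 0.005 and 0.069 tonnes/ha in crop yield.

(0.005, 0.069)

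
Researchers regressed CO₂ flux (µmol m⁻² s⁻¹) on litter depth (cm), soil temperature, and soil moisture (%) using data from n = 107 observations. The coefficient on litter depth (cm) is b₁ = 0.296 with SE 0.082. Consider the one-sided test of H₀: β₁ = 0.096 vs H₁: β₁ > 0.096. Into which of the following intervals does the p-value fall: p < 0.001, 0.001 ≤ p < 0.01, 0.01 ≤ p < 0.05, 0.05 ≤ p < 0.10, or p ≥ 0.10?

t = (0.296 − 0.096) / 0.082 = 2.439.
df = n − k − 1 = 107 − 3 − 1 = 103.
One-sided p = P(T_{103} > t) ≈ 0.0082.
So 0.001 ≤ p < 0.01.

0.001 ≤ p < 0.01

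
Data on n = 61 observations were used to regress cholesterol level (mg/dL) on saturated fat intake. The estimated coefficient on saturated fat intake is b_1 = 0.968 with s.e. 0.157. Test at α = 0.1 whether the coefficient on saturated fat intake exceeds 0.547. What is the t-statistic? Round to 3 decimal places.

t = 2.682

H₀: β₁ = 0.547 vs H₁: β₁ > 0.547.
t = (b_1 − β₁⁰)/SE = (0.968 − 0.547) / 0.157 = 2.682.
df = n − 2 = 61 − 2 = 59.
One-sided p ≈ 0.0047, which is < 0.1, so reject H₀.
There is evidence that the true slope on saturated fat intake exceeds 0.547 mg/dL per unit.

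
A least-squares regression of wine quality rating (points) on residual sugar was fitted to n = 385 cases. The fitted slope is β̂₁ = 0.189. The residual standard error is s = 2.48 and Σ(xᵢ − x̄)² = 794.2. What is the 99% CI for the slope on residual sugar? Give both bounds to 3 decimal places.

SE(β̂₁) = s/√Sₓₓ = 2.48/√794.2 = 0.0880008.
df = n − 2 = 383.
t* = t_{0.005, 383} = 2.588727.
Margin = t* × SE = 2.588727 × 0.0880008 = 0.22781.
CI: 0.189 ± 0.22781 → (-0.039, 0.417).
With 99% confidence, each one-unit increase in residual sugar is associated with a change of between -0.039 and 0.417 points in wine quality rating.

(-0.039, 0.417)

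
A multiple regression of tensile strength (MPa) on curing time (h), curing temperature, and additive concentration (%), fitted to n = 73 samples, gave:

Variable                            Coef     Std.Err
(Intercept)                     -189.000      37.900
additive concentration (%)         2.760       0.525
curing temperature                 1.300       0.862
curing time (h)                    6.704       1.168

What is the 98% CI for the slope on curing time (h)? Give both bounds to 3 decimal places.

(3.922, 9.486)

Read off: b = 6.704, SE = 1.168 for curing time (h).
df = n − k − 1 = 73 − 3 − 1 = 69.
t* = t_{0.01, 69} = 2.381615.
Margin = t* × SE = 2.381615 × 1.168 = 2.78173.
CI: 6.704 ± 2.78173 → (3.922, 9.486).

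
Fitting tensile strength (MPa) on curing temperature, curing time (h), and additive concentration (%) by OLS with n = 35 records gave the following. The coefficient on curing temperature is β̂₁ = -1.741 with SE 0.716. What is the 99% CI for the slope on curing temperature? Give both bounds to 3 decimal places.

(-3.706, 0.224)

df = n − k − 1 = 35 − 3 − 1 = 31.
t* = t_{0.005, 31} = 2.744042.
Margin = t* × SE = 2.744042 × 0.716 = 1.96473.
CI: -1.741 ± 1.96473 → (-3.706, 0.224).
With 99% confidence, each one-unit increase in curing temperature is associated with a change of between -3.706 and 0.224 MPa in tensile strength, holding the other predictors fixed.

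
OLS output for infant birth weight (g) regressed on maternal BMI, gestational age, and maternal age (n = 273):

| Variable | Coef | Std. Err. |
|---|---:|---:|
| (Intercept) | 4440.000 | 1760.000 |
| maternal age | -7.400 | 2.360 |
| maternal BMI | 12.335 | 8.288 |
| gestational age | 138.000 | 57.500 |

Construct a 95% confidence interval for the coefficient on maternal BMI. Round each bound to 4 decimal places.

(-3.9826, 28.6526)

Read off: b = 12.335, SE = 8.288 for maternal BMI.
df = n − k − 1 = 273 − 3 − 1 = 269.
t* = t_{0.025, 269} = 1.968822.
Margin = t* × SE = 1.968822 × 8.288 = 16.317597.
CI: 12.335 ± 16.317597 → (-3.9826, 28.6526).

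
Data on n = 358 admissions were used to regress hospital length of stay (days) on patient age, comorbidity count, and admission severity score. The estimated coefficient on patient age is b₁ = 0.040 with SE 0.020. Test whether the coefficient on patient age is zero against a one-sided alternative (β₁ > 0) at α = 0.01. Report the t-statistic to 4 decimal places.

t = 2.0000

H₀: β₁ = 0 vs H₁: β₁ > 0.
t = (b₁ − β₁⁰)/SE = 0.040 / 0.020 = 2.0000.
df = n − k − 1 = 358 − 3 − 1 = 354.
One-sided p ≈ 0.0231, which is ≥ 0.01, so fail to reject H₀.
The data do not give significant evidence that the true slope on patient age is positive, holding the other predictors fixed.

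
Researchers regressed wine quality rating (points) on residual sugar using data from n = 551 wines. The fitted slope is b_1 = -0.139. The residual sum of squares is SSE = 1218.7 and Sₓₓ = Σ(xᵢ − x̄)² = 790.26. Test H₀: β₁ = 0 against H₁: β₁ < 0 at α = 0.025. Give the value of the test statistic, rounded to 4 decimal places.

t = -2.6226

MSE = SSE/(n − 2) = 1218.7/549 = 2.21985.
SE(b_1) = √(MSE/Sₓₓ) = √(2.21985/790.26) = 0.0530002.
t = -0.139 / 0.0530002 = -2.6226.
df = n − 2 = 549.
One-sided p ≈ 0.0045, which is < 0.025, so reject H₀.
There is evidence that the true slope on residual sugar is negative.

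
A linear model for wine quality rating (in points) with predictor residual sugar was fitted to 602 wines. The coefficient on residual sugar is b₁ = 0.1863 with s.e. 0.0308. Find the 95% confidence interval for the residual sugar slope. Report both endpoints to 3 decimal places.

df = n − 2 = 602 − 2 = 600.
t* = t_{0.025, 600} = 1.963926.
Margin = t* × SE = 1.963926 × 0.0308 = 0.06049.
CI: 0.1863 ± 0.06049 → (0.126, 0.247).
With 95% confidence, each one-unit increase in residual sugar is associated with a change of between 0.126 and 0.247 points in wine quality rating.

(0.126, 0.247)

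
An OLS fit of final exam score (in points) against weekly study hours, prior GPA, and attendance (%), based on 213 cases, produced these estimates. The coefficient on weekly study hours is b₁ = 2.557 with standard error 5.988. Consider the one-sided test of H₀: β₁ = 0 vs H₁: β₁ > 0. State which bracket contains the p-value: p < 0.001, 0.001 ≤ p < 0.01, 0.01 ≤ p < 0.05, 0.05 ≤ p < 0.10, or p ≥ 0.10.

t = 2.557 / 5.988 = 0.427.
df = n − k − 1 = 213 − 3 − 1 = 209.
One-sided p = P(T_{209} > t) ≈ 0.3349.
So p ≥ 0.10.

p ≥ 0.10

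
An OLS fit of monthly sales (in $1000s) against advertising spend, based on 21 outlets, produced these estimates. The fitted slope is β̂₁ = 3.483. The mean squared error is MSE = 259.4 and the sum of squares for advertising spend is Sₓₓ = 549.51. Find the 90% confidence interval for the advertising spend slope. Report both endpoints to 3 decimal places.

SE(β̂₁) = √(MSE/Sₓₓ) = √(259.4/549.51) = 0.687064.
df = n − 2 = 19.
t* = t_{0.05, 19} = 1.729133.
Margin = t* × SE = 1.729133 × 0.687064 = 1.18802.
CI: 3.483 ± 1.18802 → (2.295, 4.671).
With 90% confidence, each one-unit increase in advertising spend is associated with a change of between 2.295 and 4.671 $1000s in monthly sales.

(2.295, 4.671)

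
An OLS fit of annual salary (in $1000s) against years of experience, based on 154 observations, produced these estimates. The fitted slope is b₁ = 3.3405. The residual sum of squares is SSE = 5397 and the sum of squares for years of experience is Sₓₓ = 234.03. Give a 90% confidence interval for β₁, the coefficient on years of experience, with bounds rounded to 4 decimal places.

MSE = SSE/(n − 2) = 5397/152 = 35.5066.
SE(b₁) = √(MSE/Sₓₓ) = √(35.5066/234.03) = 0.38951.
df = n − 2 = 152.
t* = t_{0.05, 152} = 1.65494.
Margin = t* × SE = 1.65494 × 0.38951 = 0.644616.
CI: 3.3405 ± 0.644616 → (2.6959, 3.9851).
With 90% confidence, each one-unit increase in years of experience is associated with a change of between 2.6959 and 3.9851 $1000s in annual salary.

(2.6959, 3.9851)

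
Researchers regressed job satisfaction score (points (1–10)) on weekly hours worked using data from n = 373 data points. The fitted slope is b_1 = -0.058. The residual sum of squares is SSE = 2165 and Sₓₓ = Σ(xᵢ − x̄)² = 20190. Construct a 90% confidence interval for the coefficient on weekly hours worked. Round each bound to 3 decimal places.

(-0.086, -0.030)

MSE = SSE/(n − 2) = 2165/371 = 5.83558.
SE(b_1) = √(MSE/Sₓₓ) = √(5.83558/20190) = 0.017001.
df = n − 2 = 371.
t* = t_{0.05, 371} = 1.648971.
Margin = t* × SE = 1.648971 × 0.017001 = 0.02803.
CI: -0.058 ± 0.02803 → (-0.086, -0.030).
With 90% confidence, each one-unit increase in weekly hours worked is associated with a change of between -0.086 and -0.030 points (1–10) in job satisfaction score.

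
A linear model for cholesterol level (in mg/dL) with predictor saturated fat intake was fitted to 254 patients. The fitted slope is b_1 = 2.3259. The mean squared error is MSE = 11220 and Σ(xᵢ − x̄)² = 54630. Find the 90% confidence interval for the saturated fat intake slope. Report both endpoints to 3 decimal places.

SE(b_1) = √(MSE/Sₓₓ) = √(11220/54630) = 0.453191.
df = n − 2 = 252.
t* = t_{0.05, 252} = 1.650923.
Margin = t* × SE = 1.650923 × 0.453191 = 0.74818.
CI: 2.3259 ± 0.74818 → (1.578, 3.074).
With 90% confidence, each one-unit increase in saturated fat intake is associated with a change of between 1.578 and 3.074 mg/dL in cholesterol level.

(1.578, 3.074)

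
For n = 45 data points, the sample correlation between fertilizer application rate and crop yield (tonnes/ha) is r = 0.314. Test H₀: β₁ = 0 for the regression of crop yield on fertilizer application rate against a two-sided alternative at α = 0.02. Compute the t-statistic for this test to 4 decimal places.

t = r·√(n − 2)/√(1 − r²) = 0.314·√43/√0.901404 = 2.1687.
df = n − 2 = 43.
Two-sided p ≈ 0.0357, which is ≥ 0.02, so fail to reject H₀.
The data do not give significant evidence of a linear association between fertilizer application rate and crop yield.

t = 2.1687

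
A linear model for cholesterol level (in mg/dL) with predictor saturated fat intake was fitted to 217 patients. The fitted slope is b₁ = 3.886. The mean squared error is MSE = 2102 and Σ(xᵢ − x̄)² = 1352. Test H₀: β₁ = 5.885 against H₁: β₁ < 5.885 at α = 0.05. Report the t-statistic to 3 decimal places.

SE(b₁) = √(MSE/Sₓₓ) = √(2102/1352) = 1.24689.
t = (3.886 − 5.885) / 1.24689 = -1.603.
df = n − 2 = 215.
One-sided p ≈ 0.0552, which is ≥ 0.05, so fail to reject H₀.
The data do not give significant evidence that the true slope on saturated fat intake is below 5.885 mg/dL per unit.

t = -1.603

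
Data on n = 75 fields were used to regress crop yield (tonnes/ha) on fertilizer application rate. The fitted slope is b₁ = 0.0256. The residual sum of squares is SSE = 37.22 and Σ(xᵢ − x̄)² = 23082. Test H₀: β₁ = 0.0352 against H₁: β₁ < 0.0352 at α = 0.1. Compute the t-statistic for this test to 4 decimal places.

t = -2.0426

MSE = SSE/(n − 2) = 37.22/73 = 0.509863.
SE(b₁) = √(MSE/Sₓₓ) = √(0.509863/23082) = 0.00469992.
t = (0.0256 − 0.0352) / 0.00469992 = -2.0426.
df = n − 2 = 73.
One-sided p ≈ 0.0224, which is < 0.1, so reject H₀.
There is evidence that the true slope on fertilizer application rate is below 0.0352 tonnes/ha per unit.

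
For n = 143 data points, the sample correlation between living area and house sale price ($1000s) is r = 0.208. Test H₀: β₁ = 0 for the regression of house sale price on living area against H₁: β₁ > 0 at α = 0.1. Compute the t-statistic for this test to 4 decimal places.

t = r·√(n − 2)/√(1 − r²) = 0.208·√141/√0.956736 = 2.5251.
df = n − 2 = 141.
One-sided p ≈ 0.0063, which is < 0.1, so reject H₀.
There is evidence of a linear association between living area and house sale price.

t = 2.5251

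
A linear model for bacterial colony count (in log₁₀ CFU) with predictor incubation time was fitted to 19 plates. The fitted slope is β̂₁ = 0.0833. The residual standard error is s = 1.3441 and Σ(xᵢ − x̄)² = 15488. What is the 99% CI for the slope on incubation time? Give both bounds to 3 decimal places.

SE(β̂₁) = s/√Sₓₓ = 1.3441/√15488 = 0.0108003.
df = n − 2 = 17.
t* = t_{0.005, 17} = 2.898231.
Margin = t* × SE = 2.898231 × 0.0108003 = 0.03130.
CI: 0.0833 ± 0.03130 → (0.052, 0.115).
With 99% confidence, each one-unit increase in incubation time is associated with a change of between 0.052 and 0.115 log₁₀ CFU in bacterial colony count.

(0.052, 0.115)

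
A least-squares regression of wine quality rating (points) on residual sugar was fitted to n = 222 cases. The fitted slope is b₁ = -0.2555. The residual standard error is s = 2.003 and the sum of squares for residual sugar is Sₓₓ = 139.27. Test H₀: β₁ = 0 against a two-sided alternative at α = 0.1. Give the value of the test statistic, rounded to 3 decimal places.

SE(b₁) = s/√Sₓₓ = 2.003/√139.27 = 0.169727.
t = -0.2555 / 0.169727 = -1.505.
df = n − 2 = 220.
Two-sided p ≈ 0.1337, which is ≥ 0.1, so fail to reject H₀.
The data do not give significant evidence of an association between residual sugar and wine quality rating.

t = -1.505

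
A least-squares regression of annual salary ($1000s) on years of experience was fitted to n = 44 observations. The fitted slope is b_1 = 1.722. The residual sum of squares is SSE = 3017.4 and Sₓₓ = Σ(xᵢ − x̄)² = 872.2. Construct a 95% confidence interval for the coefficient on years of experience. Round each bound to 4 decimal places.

MSE = SSE/(n − 2) = 3017.4/42 = 71.8429.
SE(b_1) = √(MSE/Sₓₓ) = √(71.8429/872.2) = 0.287001.
df = n − 2 = 42.
t* = t_{0.025, 42} = 2.018082.
Margin = t* × SE = 2.018082 × 0.287001 = 0.579192.
CI: 1.722 ± 0.579192 → (1.1428, 2.3012).
With 95% confidence, each one-unit increase in years of experience is associated with a change of between 1.1428 and 2.3012 $1000s in annual salary.

(1.1428, 2.3012)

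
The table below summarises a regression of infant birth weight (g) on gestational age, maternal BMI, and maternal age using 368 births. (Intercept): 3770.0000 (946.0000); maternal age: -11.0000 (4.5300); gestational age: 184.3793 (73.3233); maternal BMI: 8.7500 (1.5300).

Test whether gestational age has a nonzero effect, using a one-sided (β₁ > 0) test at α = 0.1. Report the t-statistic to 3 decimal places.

t = 2.515

Read off: b = 184.3793, SE = 73.3233 for gestational age.
H₀: β₁ = 0 vs H₁: β₁ > 0.
t = 184.3793 / 73.3233 = 2.515.
df = n − k − 1 = 368 − 3 − 1 = 364.
One-sided p ≈ 0.0062, which is < 0.1, so reject H₀.
There is evidence that the true slope on gestational age is positive, holding the other predictors fixed.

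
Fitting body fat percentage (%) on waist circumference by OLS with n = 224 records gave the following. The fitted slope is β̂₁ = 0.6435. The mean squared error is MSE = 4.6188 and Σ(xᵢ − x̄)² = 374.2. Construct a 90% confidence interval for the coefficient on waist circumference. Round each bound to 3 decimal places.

(0.460, 0.827)

SE(β̂₁) = √(MSE/Sₓₓ) = √(4.6188/374.2) = 0.1111.
df = n − 2 = 222.
t* = t_{0.05, 222} = 1.651746.
Margin = t* × SE = 1.651746 × 0.1111 = 0.18351.
CI: 0.6435 ± 0.18351 → (0.460, 0.827).
With 90% confidence, each one-unit increase in waist circumference is associated with a change of between 0.460 and 0.827 % in body fat percentage.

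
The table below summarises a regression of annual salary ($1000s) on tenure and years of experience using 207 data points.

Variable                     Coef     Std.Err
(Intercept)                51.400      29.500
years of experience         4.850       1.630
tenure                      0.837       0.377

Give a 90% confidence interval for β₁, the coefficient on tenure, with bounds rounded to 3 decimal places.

(0.214, 1.460)

Read off: b = 0.837, SE = 0.377 for tenure.
df = n − k − 1 = 207 − 2 − 1 = 204.
t* = t_{0.05, 204} = 1.652357.
Margin = t* × SE = 1.652357 × 0.377 = 0.62294.
CI: 0.837 ± 0.62294 → (0.214, 1.460).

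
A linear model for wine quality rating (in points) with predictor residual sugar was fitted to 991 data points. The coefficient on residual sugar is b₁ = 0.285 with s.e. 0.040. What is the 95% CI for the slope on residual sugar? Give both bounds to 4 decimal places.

(0.2065, 0.3635)

df = n − 2 = 991 − 2 = 989.
t* = t_{0.025, 989} = 1.962366.
Margin = t* × SE = 1.962366 × 0.040 = 0.078495.
CI: 0.285 ± 0.078495 → (0.2065, 0.3635).
With 95% confidence, each one-unit increase in residual sugar is associated with a change of between 0.2065 and 0.3635 points in wine quality rating.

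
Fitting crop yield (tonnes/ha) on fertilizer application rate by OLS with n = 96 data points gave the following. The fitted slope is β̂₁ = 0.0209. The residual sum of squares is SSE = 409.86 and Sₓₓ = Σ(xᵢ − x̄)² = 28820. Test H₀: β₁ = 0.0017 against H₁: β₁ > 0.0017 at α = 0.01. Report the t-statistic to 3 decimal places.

MSE = SSE/(n − 2) = 409.86/94 = 4.36021.
SE(β̂₁) = √(MSE/Sₓₓ) = √(4.36021/28820) = 0.0123.
t = (0.0209 − 0.0017) / 0.0123 = 1.561.
df = n − 2 = 94.
One-sided p ≈ 0.0609, which is ≥ 0.01, so fail to reject H₀.
The data do not give significant evidence that the true slope on fertilizer application rate exceeds 0.0017 tonnes/ha per unit.

t = 1.561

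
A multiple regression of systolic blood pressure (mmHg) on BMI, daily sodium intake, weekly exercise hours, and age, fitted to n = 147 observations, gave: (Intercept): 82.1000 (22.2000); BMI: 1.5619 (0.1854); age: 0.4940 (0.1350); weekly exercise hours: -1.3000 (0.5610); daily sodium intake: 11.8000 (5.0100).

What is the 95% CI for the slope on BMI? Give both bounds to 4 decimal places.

Read off: b = 1.5619, SE = 0.1854 for BMI.
df = n − k − 1 = 147 − 4 − 1 = 142.
t* = t_{0.025, 142} = 1.976811.
Margin = t* × SE = 1.976811 × 0.1854 = 0.366501.
CI: 1.5619 ± 0.366501 → (1.1954, 1.9284).

(1.1954, 1.9284)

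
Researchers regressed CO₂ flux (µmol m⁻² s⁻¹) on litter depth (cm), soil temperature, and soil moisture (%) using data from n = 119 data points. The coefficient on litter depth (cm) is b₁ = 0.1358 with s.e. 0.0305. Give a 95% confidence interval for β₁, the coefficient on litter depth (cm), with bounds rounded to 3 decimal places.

df = n − k − 1 = 119 − 3 − 1 = 115.
t* = t_{0.025, 115} = 1.980808.
Margin = t* × SE = 1.980808 × 0.0305 = 0.06041.
CI: 0.1358 ± 0.06041 → (0.075, 0.196).
With 95% confidence, each one-unit increase in litter depth (cm) is associated with a change of between 0.075 and 0.196 µmol m⁻² s⁻¹ in CO₂ flux, holding the other predictors fixed.

(0.075, 0.196)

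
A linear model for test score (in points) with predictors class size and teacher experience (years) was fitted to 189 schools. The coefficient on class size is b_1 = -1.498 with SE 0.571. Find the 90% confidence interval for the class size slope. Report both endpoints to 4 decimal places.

(-2.4419, -0.5541)

df = n − k − 1 = 189 − 2 − 1 = 186.
t* = t_{0.05, 186} = 1.653087.
Margin = t* × SE = 1.653087 × 0.571 = 0.943913.
CI: -1.498 ± 0.943913 → (-2.4419, -0.5541).
With 90% confidence, each one-unit increase in class size is associated with a change of between -2.4419 and -0.5541 points in test score, holding the other predictors fixed.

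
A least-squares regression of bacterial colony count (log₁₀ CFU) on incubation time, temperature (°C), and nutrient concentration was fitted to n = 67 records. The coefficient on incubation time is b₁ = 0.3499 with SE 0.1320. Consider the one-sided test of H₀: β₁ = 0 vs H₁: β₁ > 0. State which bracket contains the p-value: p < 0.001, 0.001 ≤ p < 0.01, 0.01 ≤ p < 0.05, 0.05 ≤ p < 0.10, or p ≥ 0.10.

0.001 ≤ p < 0.01

t = 0.3499 / 0.1320 = 2.651.
df = n − k − 1 = 67 − 3 − 1 = 63.
One-sided p = P(T_{63} > t) ≈ 0.0051.
So 0.001 ≤ p < 0.01.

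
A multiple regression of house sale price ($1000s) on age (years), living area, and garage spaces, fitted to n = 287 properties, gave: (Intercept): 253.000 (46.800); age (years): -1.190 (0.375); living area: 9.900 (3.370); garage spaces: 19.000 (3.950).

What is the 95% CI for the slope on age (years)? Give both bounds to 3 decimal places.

Read off: b = -1.190, SE = 0.375 for age (years).
df = n − k − 1 = 287 − 3 − 1 = 283.
t* = t_{0.025, 283} = 1.968382.
Margin = t* × SE = 1.968382 × 0.375 = 0.73814.
CI: -1.190 ± 0.73814 → (-1.928, -0.452).

(-1.928, -0.452)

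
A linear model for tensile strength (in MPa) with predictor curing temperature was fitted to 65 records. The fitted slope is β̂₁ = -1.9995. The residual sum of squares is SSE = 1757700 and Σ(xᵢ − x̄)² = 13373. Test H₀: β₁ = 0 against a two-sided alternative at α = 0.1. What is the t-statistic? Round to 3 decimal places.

MSE = SSE/(n − 2) = 1757700/63 = 27900.
SE(β̂₁) = √(MSE/Sₓₓ) = √(27900/13373) = 1.4444.
t = -1.9995 / 1.4444 = -1.384.
df = n − 2 = 63.
Two-sided p ≈ 0.1711, which is ≥ 0.1, so fail to reject H₀.
The data do not give significant evidence of an association between curing temperature and tensile strength.

t = -1.384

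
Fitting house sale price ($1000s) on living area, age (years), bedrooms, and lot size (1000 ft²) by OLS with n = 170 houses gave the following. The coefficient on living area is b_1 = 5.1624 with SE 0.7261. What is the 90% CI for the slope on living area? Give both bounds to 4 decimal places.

df = n − k − 1 = 170 − 4 − 1 = 165.
t* = t_{0.05, 165} = 1.654141.
Margin = t* × SE = 1.654141 × 0.7261 = 1.201072.
CI: 5.1624 ± 1.201072 → (3.9613, 6.3635).
With 90% confidence, each one-unit increase in living area is associated with a change of between 3.9613 and 6.3635 $1000s in house sale price, holding the other predictors fixed.

(3.9613, 6.3635)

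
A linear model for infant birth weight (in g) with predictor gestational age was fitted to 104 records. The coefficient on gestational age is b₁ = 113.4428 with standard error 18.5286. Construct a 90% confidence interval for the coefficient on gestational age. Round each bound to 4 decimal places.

(82.6866, 144.1990)

df = n − 2 = 104 − 2 = 102.
t* = t_{0.05, 102} = 1.65993.
Margin = t* × SE = 1.65993 × 18.5286 = 30.756179.
CI: 113.4428 ± 30.756179 → (82.6866, 144.1990).
With 90% confidence, each one-unit increase in gestational age is associated with a change of between 82.6866 and 144.1990 g in infant birth weight.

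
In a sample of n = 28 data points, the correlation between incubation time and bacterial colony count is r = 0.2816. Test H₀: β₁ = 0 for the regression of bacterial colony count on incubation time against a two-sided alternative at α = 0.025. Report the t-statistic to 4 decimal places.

t = r·√(n − 2)/√(1 − r²) = 0.2816·√26/√0.920701 = 1.4964.
df = n − 2 = 26.
Two-sided p ≈ 0.1466, which is ≥ 0.025, so fail to reject H₀.
The data do not give significant evidence of a linear association between incubation time and bacterial colony count.

t = 1.4964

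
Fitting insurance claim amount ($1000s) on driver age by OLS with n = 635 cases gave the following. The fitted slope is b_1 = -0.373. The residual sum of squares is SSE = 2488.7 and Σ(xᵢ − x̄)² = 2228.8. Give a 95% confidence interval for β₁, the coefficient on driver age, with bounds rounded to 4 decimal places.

MSE = SSE/(n − 2) = 2488.7/633 = 3.9316.
SE(b_1) = √(MSE/Sₓₓ) = √(3.9316/2228.8) = 0.042.
df = n − 2 = 633.
t* = t_{0.025, 633} = 1.963719.
Margin = t* × SE = 1.963719 × 0.042 = 0.082476.
CI: -0.373 ± 0.082476 → (-0.4555, -0.2905).
With 95% confidence, each one-unit increase in driver age is associated with a change of between -0.4555 and -0.2905 $1000s in insurance claim amount.

(-0.4555, -0.2905)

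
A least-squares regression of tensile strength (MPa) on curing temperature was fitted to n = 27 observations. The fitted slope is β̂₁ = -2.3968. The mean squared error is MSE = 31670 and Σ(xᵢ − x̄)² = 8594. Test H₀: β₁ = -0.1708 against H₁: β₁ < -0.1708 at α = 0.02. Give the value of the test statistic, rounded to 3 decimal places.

t = -1.160

SE(β̂₁) = √(MSE/Sₓₓ) = √(31670/8594) = 1.91967.
t = (-2.3968 − (-0.1708)) / 1.91967 = -1.160.
df = n − 2 = 25.
One-sided p ≈ 0.1286, which is ≥ 0.02, so fail to reject H₀.
The data do not give significant evidence that the true slope on curing temperature is below -0.1708 MPa per unit.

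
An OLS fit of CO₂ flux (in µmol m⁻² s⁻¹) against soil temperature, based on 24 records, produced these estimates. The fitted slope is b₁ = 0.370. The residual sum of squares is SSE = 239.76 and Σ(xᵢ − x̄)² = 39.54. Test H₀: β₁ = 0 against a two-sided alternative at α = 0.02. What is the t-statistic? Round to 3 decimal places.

t = 0.705

MSE = SSE/(n − 2) = 239.76/22 = 10.8982.
SE(b₁) = √(MSE/Sₓₓ) = √(10.8982/39.54) = 0.524999.
t = 0.370 / 0.524999 = 0.705.
df = n − 2 = 22.
Two-sided p ≈ 0.4884, which is ≥ 0.02, so fail to reject H₀.
The data do not give significant evidence of an association between soil temperature and CO₂ flux.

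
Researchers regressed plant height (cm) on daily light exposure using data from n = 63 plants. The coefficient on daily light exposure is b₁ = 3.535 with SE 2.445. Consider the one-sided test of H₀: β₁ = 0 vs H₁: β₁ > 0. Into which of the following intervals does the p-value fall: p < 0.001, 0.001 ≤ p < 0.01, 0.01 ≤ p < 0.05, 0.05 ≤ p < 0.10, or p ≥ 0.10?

0.05 ≤ p < 0.10

t = 3.535 / 2.445 = 1.446.
df = n − 2 = 63 − 2 = 61.
One-sided p = P(T_{61} > t) ≈ 0.0767.
So 0.05 ≤ p < 0.10.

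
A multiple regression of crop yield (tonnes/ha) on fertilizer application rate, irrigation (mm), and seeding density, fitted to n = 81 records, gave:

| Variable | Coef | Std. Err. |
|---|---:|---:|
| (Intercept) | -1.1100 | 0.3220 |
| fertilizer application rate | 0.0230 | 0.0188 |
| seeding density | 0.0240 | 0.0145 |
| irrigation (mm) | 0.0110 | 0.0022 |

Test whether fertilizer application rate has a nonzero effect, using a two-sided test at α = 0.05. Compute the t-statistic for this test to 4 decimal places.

t = 1.2234

Read off: b = 0.0230, SE = 0.0188 for fertilizer application rate.
H₀: β₁ = 0 vs H₁: β₁ ≠ 0.
t = 0.0230 / 0.0188 = 1.2234.
df = n − k − 1 = 81 − 3 − 1 = 77.
Two-sided p ≈ 0.2249, which is ≥ 0.05, so fail to reject H₀.
The data do not give significant evidence of an association between fertilizer application rate and crop yield, after adjusting for the other predictors.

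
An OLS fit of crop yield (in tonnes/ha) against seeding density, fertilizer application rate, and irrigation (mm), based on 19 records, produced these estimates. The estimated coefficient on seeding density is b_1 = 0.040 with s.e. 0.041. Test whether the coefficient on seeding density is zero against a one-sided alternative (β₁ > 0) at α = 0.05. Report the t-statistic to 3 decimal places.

t = 0.976

H₀: β₁ = 0 vs H₁: β₁ > 0.
t = (b_1 − β₁⁰)/SE = 0.040 / 0.041 = 0.976.
df = n − k − 1 = 19 − 3 − 1 = 15.
One-sided p ≈ 0.1724, which is ≥ 0.05, so fail to reject H₀.
The data do not give significant evidence that the true slope on seeding density is positive, holding the other predictors fixed.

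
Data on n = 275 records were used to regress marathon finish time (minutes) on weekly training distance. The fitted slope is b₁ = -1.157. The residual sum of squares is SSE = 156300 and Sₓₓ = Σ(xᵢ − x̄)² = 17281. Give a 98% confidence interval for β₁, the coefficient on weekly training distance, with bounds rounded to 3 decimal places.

(-1.583, -0.731)

MSE = SSE/(n − 2) = 156300/273 = 572.527.
SE(b₁) = √(MSE/Sₓₓ) = √(572.527/17281) = 0.182018.
df = n − 2 = 273.
t* = t_{0.01, 273} = 2.340085.
Margin = t* × SE = 2.340085 × 0.182018 = 0.42594.
CI: -1.157 ± 0.42594 → (-1.583, -0.731).
With 98% confidence, each one-unit increase in weekly training distance is associated with a change of between -1.583 and -0.731 minutes in marathon finish time.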